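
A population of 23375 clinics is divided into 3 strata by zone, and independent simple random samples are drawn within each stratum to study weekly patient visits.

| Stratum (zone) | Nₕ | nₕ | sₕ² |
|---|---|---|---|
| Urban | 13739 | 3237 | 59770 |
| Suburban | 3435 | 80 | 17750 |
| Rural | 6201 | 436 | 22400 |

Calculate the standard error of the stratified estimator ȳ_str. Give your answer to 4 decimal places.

3.5940

Var(ȳ_str) = Σₕ Wₕ²(1 − fₕ)sₕ²/nₕ with Wₕ = Nₕ/N, N = 23375.
Urban: Wₕ = 0.58776471; term = 0.58776471²·(1 − 0.23560667)·59770/3237 = 4.8760085.
Suburban: Wₕ = 0.14695187; term = 0.14695187²·(1 − 0.02328967)·17750/80 = 4.6797688.
Rural: Wₕ = 0.26528342; term = 0.26528342²·(1 − 0.07031124)·22400/436 = 3.3613933.
Sum = 12.917171.
SE = √(12.917171) = 3.5940.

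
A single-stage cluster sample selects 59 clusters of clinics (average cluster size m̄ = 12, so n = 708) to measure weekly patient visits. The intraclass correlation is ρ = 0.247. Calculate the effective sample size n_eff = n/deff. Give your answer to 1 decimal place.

190.5

deff = 1 + (12 − 1)·0.247 = 1 + 2.717 = 3.717.
n_eff = 708 / 3.717 = 190.5.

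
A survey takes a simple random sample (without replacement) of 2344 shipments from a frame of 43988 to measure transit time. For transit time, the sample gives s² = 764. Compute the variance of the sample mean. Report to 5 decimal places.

0.30857

Under SRS without replacement, Var(ȳ) = (1 − f)·s²/n with f = n/N = 2344/43988 = 0.05328726.
Var(ȳ) = (1 − 0.05328726)·764/2344 = 0.94671274·0.32593857 = 0.30857019.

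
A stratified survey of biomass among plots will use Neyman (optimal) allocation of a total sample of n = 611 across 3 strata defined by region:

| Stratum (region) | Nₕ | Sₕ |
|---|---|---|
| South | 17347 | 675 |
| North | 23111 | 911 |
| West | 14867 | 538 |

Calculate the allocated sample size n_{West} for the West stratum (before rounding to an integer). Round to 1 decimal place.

Neyman allocation: nₕ = n·NₕSₕ / Σⱼ NⱼSⱼ.
Σ NⱼSⱼ = 17347·675 + 23111·911 + 14867·538 = 4.0761792 × 10^7.
n_{West} = 611·14867·538 / (4.0761792 × 10^7) = 119.9.

119.9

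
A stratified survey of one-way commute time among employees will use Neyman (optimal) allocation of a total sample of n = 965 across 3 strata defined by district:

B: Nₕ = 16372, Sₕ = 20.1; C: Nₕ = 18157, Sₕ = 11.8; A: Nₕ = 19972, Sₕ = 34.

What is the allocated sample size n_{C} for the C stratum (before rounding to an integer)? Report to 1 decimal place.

169.1

Neyman allocation: nₕ = n·NₕSₕ / Σⱼ NⱼSⱼ.
Σ NⱼSⱼ = 16372·20.1 + 18157·11.8 + 19972·34 = 1.2223778 × 10^6.
n_{C} = 965·18157·11.8 / (1.2223778 × 10^6) = 169.1.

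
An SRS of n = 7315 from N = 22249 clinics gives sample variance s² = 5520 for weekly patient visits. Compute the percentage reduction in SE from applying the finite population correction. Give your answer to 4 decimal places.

18.0719

f = n/N = 7315/22249 = 0.32877882.
SE_no-fpc = √(s²/n) = 0.8686851; SE_fpc = √((1−f)s²/n) = 0.7116971.
Ratio = √(1−f) = 0.81928089. Reduction = 100·(1 − 0.81928089) = 18.0719%.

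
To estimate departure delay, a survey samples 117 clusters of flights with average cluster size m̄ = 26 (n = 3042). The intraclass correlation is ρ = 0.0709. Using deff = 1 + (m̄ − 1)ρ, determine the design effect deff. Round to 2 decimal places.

2.77

deff = 1 + (26 − 1)·0.0709 = 1 + 1.7725 = 2.7725.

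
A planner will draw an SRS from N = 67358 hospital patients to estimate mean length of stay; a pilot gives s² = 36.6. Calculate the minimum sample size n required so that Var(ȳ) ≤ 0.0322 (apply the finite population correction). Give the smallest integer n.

1118

Without fpc, n₀ = s²/D = 36.6/0.0322 = 1136.6460.
With fpc, (1 − n/N)·s²/n ≤ D requires n ≥ n₀/(1 + n₀/N) = 1136.6460/(1 + 1136.6460/67358) = 1117.7837.
Rounding up, n = 1118.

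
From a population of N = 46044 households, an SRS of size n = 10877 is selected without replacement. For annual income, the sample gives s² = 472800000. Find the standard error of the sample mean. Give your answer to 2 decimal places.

Under SRS without replacement, Var(ȳ) = (1 − f)·s²/n with f = n/N = 10877/46044 = 0.23623056.
Var(ȳ) = (1 − 0.23623056)·472800000/10877 = 0.76376944·43467.868 = 33199.429.
SE(ȳ) = √(33199.429) = 182.21.

182.21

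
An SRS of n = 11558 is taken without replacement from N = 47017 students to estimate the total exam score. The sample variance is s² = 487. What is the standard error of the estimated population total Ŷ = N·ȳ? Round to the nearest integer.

8381

Var(Ŷ) = N²·Var(ȳ) = N²·(1 − n/N)·s²/n.
f = 11558/47017 = 0.24582598; Var(ȳ) = 0.75417402·487/11558 = 0.031777362.
Var(Ŷ) = 47017² · 0.031777362 = 7.0246982 × 10^7.
SE(Ŷ) = √(7.0246982 × 10^7) = 8381.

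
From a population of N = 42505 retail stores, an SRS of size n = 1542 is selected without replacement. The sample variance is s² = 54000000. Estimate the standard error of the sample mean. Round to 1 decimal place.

183.7

Under SRS without replacement, Var(ȳ) = (1 − f)·s²/n with f = n/N = 1542/42505 = 0.03627808.
Var(ȳ) = (1 − 0.03627808)·54000000/1542 = 0.96372192·35019.455 = 33749.016.
SE(ȳ) = √(33749.016) = 183.7.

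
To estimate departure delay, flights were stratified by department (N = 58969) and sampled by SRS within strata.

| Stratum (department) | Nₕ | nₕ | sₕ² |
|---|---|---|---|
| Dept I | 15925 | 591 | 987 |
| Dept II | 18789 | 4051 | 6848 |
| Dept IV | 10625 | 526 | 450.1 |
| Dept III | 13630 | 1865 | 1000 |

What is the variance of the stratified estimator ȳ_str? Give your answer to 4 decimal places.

0.3030

Var(ȳ_str) = Σₕ Wₕ²(1 − fₕ)sₕ²/nₕ with Wₕ = Nₕ/N, N = 58969.
Dept I: Wₕ = 0.27005715; term = 0.27005715²·(1 − 0.03711146)·987/591 = 0.11727813.
Dept II: Wₕ = 0.31862504; term = 0.31862504²·(1 − 0.21560488)·6848/4051 = 0.13461585.
Dept IV: Wₕ = 0.18017942; term = 0.18017942²·(1 − 0.04950588)·450.1/526 = 0.02640481.
Dept III: Wₕ = 0.23113839; term = 0.23113839²·(1 − 0.13683052)·1000/1865 = 0.02472643.
Sum = 0.30302522.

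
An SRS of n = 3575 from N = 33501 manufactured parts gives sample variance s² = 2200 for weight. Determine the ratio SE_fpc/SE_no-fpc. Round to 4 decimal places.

f = n/N = 3575/33501 = 0.10671323.
SE_no-fpc = √(s²/n) = 0.78446454; SE_fpc = √((1−f)s²/n) = 0.74142763.
Ratio = √(1−f) = 0.94513849.

0.9451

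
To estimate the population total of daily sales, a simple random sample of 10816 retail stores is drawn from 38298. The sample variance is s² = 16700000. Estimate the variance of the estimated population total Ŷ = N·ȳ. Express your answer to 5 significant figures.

Var(Ŷ) = N²·Var(ȳ) = N²·(1 − n/N)·s²/n.
f = 10816/38298 = 0.28241684; Var(ȳ) = 0.71758316·16700000/10816 = 1107.9548.
Var(Ŷ) = 38298² · 1107.9548 = 1.6250781 × 10^12.

1.6251 × 10^12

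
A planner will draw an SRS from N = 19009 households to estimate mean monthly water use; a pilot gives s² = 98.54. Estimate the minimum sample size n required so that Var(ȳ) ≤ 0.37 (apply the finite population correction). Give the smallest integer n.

Without fpc, n₀ = s²/D = 98.54/0.37 = 266.3243.
With fpc, (1 − n/N)·s²/n ≤ D requires n ≥ n₀/(1 + n₀/N) = 266.3243/(1 + 266.3243/19009) = 262.6445.
Rounding up, n = 263.

263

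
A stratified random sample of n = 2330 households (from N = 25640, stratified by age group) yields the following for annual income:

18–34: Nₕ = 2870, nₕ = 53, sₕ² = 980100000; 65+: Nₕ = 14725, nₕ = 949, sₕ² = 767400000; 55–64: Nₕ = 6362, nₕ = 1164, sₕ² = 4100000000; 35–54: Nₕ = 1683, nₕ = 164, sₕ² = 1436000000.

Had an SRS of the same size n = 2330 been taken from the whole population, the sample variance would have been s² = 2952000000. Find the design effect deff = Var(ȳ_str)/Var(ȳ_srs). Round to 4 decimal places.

0.5975

Var(ȳ_str) = Σ Wₕ²(1−fₕ)sₕ²/nₕ with Wₕ = Nₕ/25640:
  18–34: (2870/25640)²·(1−53/2870)·980100000/53 = 227419.25
  65+: (14725/25640)²·(1−949/14725)·767400000/949 = 249515.76
  55–64: (6362/25640)²·(1−1164/6362)·4100000000/1164 = 177184.11
  35–54: (1683/25640)²·(1−164/1683)·1436000000/164 = 34049.947
  → Var(ȳ_str) = 688169.07.
Var(ȳ_srs) = (1 − 2330/25640)·2952000000/2330 = 1.1518202 × 10^6.
deff = 688169.07 / (1.1518202 × 10^6) = 0.5975.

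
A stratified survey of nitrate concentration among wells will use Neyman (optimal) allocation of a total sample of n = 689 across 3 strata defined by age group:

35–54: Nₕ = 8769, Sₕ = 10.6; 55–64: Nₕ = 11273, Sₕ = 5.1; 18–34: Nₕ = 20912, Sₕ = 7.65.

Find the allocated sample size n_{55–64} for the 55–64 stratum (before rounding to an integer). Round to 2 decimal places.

Neyman allocation: nₕ = n·NₕSₕ / Σⱼ NⱼSⱼ.
Σ NⱼSⱼ = 8769·10.6 + 11273·5.1 + 20912·7.65 = 310420.5.
n_{55–64} = 689·11273·5.1 / 310420.5 = 127.61.

127.61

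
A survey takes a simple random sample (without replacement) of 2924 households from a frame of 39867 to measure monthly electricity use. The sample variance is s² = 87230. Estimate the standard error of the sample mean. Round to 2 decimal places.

Under SRS without replacement, Var(ȳ) = (1 − f)·s²/n with f = n/N = 2924/39867 = 0.07334387.
Var(ȳ) = (1 − 0.07334387)·87230/2924 = 0.92665613·29.832421 = 27.644396.
SE(ȳ) = √(27.644396) = 5.26.

5.26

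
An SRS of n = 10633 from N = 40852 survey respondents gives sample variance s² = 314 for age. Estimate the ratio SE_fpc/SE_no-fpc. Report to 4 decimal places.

0.8601

f = n/N = 10633/40852 = 0.26028101.
SE_no-fpc = √(s²/n) = 0.17184501; SE_fpc = √((1−f)s²/n) = 0.14779859.
Ratio = √(1−f) = 0.86006917.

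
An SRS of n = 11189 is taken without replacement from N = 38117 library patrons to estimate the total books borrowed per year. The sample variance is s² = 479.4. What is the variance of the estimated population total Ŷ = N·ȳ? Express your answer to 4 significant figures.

4.398 × 10^7

Var(Ŷ) = N²·Var(ȳ) = N²·(1 − n/N)·s²/n.
f = 11189/38117 = 0.29354356; Var(ȳ) = 0.70645644·479.4/11189 = 0.030268587.
Var(Ŷ) = 38117² · 0.030268587 = 4.3977402 × 10^7.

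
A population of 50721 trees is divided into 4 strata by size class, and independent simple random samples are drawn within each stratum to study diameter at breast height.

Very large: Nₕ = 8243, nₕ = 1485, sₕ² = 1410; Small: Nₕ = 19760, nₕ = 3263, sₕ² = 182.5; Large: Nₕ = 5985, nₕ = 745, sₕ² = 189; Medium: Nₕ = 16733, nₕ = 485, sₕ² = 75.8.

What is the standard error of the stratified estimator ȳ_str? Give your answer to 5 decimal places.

0.21739

Var(ȳ_str) = Σₕ Wₕ²(1 − fₕ)sₕ²/nₕ with Wₕ = Nₕ/N, N = 50721.
Very large: Wₕ = 0.16251651; term = 0.16251651²·(1 − 0.18015286)·1410/1485 = 0.020559878.
Small: Wₕ = 0.38958222; term = 0.38958222²·(1 − 0.16513158)·182.5/3263 = 0.0070869945.
Large: Wₕ = 0.11799846; term = 0.11799846²·(1 − 0.12447786)·189/745 = 0.0030926114.
Medium: Wₕ = 0.32990280; term = 0.32990280²·(1 − 0.02898464)·75.8/485 = 0.016516787.
Sum = 0.047256271.
SE = √(0.047256271) = 0.21739.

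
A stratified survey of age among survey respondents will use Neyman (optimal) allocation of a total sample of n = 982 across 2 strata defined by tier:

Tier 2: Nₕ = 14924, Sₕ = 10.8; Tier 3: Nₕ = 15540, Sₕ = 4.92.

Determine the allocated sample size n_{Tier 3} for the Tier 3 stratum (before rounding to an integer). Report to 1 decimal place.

315.9

Neyman allocation: nₕ = n·NₕSₕ / Σⱼ NⱼSⱼ.
Σ NⱼSⱼ = 14924·10.8 + 15540·4.92 = 237636.
n_{Tier 3} = 982·15540·4.92 / 237636 = 315.9.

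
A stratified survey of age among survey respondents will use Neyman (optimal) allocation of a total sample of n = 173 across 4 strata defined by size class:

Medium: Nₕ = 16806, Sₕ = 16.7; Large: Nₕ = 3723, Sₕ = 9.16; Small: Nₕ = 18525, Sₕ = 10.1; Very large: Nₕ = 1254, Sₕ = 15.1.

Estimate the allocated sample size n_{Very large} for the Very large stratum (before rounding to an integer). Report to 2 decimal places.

6.29

Neyman allocation: nₕ = n·NₕSₕ / Σⱼ NⱼSⱼ.
Σ NⱼSⱼ = 16806·16.7 + 3723·9.16 + 18525·10.1 + 1254·15.1 = 520800.78.
n_{Very large} = 173·1254·15.1 / 520800.78 = 6.29.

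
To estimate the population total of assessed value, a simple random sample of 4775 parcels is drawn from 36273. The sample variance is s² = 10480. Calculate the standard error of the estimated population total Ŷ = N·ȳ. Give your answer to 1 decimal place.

Var(Ŷ) = N²·Var(ȳ) = N²·(1 − n/N)·s²/n.
f = 4775/36273 = 0.13164061; Var(ȳ) = 0.86835939·10480/4775 = 1.9058443.
Var(Ŷ) = 36273² · 1.9058443 = 2.5075775 × 10^9.
SE(Ŷ) = √(2.5075775 × 10^9) = 50075.7.

50075.7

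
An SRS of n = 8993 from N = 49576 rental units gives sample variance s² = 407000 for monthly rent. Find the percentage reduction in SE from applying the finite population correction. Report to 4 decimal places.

f = n/N = 8993/49576 = 0.18139826.
SE_no-fpc = √(s²/n) = 6.7273637; SE_fpc = √((1−f)s²/n) = 6.0866908.
Ratio = √(1−f) = 0.90476613. Reduction = 100·(1 − 0.90476613) = 9.5234%.

9.5234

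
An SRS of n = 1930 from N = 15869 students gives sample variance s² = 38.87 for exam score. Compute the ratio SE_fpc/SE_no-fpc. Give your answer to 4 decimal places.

f = n/N = 1930/15869 = 0.12162077.
SE_no-fpc = √(s²/n) = 0.1419151; SE_fpc = √((1−f)s²/n) = 0.13300551.
Ratio = √(1−f) = 0.93721888.

0.9372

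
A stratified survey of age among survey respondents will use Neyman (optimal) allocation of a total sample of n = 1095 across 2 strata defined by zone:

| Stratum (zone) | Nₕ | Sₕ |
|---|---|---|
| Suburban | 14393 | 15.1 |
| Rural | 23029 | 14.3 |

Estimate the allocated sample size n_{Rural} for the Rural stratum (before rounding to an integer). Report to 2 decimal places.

Neyman allocation: nₕ = n·NₕSₕ / Σⱼ NⱼSⱼ.
Σ NⱼSⱼ = 14393·15.1 + 23029·14.3 = 546649.
n_{Rural} = 1095·23029·14.3 / 546649 = 659.65.

659.65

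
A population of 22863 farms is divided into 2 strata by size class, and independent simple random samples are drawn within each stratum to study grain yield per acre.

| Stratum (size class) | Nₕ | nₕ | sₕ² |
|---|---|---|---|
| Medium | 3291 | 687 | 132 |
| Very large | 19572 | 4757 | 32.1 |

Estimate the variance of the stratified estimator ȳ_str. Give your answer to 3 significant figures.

Var(ȳ_str) = Σₕ Wₕ²(1 − fₕ)sₕ²/nₕ with Wₕ = Nₕ/N, N = 22863.
Medium: Wₕ = 0.14394436; term = 0.14394436²·(1 − 0.20875114)·132/687 = 0.0031500658.
Very large: Wₕ = 0.85605564; term = 0.85605564²·(1 − 0.24305130)·32.1/4757 = 0.0037431938.
Sum = 0.0068932596.

0.00689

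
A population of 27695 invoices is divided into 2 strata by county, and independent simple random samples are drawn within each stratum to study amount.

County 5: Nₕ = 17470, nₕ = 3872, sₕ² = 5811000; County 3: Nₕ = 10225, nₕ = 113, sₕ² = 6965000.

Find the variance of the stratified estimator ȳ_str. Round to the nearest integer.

8774

Var(ȳ_str) = Σₕ Wₕ²(1 − fₕ)sₕ²/nₕ with Wₕ = Nₕ/N, N = 27695.
County 5: Wₕ = 0.63079978; term = 0.63079978²·(1 − 0.22163709)·5811000/3872 = 464.81564.
County 3: Wₕ = 0.36920022; term = 0.36920022²·(1 − 0.01105134)·6965000/113 = 8308.8385.
Sum = 8773.6541.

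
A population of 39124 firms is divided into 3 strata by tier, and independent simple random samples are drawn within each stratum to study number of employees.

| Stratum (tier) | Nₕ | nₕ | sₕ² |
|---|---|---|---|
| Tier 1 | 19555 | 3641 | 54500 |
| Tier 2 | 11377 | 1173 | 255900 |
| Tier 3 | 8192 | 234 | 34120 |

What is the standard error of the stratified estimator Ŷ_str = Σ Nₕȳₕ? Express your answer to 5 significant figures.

Var(Ŷ_str) = Σₕ Nₕ²(1 − fₕ)sₕ²/nₕ.
Tier 1: 19555²·(1 − 3641/19555)·54500/3641 = 4.6581449 × 10^9.
Tier 2: 11377²·(1 − 1173/11377)·255900/1173 = 2.5326226 × 10^10.
Tier 3: 8192²·(1 − 234/8192)·34120/234 = 9.5057643 × 10^9.
Sum = 3.9490135 × 10^10.
SE = √(3.9490135 × 10^10) = 198720.

198720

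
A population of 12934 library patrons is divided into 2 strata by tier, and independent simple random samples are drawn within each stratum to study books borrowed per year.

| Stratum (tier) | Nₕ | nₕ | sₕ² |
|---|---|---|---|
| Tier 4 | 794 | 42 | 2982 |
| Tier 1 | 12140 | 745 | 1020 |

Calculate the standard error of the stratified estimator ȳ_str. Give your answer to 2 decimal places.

Var(ȳ_str) = Σₕ Wₕ²(1 − fₕ)sₕ²/nₕ with Wₕ = Nₕ/N, N = 12934.
Tier 4: Wₕ = 0.06138859; term = 0.06138859²·(1 − 0.05289673)·2982/42 = 0.25341422.
Tier 1: Wₕ = 0.93861141; term = 0.93861141²·(1 − 0.06136738)·1020/745 = 1.1321689.
Sum = 1.3855831.
SE = √(1.3855831) = 1.18.

1.18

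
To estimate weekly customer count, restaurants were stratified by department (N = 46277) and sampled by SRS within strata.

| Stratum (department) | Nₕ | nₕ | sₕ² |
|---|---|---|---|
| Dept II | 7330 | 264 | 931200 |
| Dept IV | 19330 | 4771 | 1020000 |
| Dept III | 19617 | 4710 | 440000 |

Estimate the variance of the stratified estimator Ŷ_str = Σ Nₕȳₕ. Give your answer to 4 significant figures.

Var(Ŷ_str) = Σₕ Nₕ²(1 − fₕ)sₕ²/nₕ.
Dept II: 7330²·(1 − 264/7330)·931200/264 = 1.8269079 × 10^11.
Dept IV: 19330²·(1 − 4771/19330)·1020000/4771 = 6.0166418 × 10^10.
Dept III: 19617²·(1 − 4710/19617)·440000/4710 = 2.7318359 × 10^10.
Sum = 2.7017557 × 10^11.

2.702 × 10^11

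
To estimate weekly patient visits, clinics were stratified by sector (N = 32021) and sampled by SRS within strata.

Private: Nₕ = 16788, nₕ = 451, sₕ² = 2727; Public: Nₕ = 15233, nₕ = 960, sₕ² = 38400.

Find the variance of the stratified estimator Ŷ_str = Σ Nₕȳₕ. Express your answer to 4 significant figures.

1.036 × 10^10

Var(Ŷ_str) = Σₕ Nₕ²(1 − fₕ)sₕ²/nₕ.
Private: 16788²·(1 − 451/16788)·2727/451 = 1.658364 × 10^9.
Public: 15233²·(1 − 960/15233)·38400/960 = 8.6968244 × 10^9.
Sum = 1.0355188 × 10^10.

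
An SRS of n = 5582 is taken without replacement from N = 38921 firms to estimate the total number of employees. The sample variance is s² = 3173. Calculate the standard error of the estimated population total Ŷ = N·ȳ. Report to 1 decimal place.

Var(Ŷ) = N²·Var(ȳ) = N²·(1 − n/N)·s²/n.
f = 5582/38921 = 0.14341872; Var(ȳ) = 0.85658128·3173/5582 = 0.48691014.
Var(Ŷ) = 38921² · 0.48691014 = 7.3759302 × 10^8.
SE(Ŷ) = √(7.3759302 × 10^8) = 27158.7.

27158.7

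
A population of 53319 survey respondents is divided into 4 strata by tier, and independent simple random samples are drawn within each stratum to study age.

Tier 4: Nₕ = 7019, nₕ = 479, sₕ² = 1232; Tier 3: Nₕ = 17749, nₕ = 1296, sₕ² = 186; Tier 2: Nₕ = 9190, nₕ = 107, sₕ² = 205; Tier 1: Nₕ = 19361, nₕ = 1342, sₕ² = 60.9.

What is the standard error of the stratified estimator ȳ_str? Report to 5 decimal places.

Var(ȳ_str) = Σₕ Wₕ²(1 − fₕ)sₕ²/nₕ with Wₕ = Nₕ/N, N = 53319.
Tier 4: Wₕ = 0.13164163; term = 0.13164163²·(1 − 0.06824334)·1232/479 = 0.041530216.
Tier 3: Wₕ = 0.33288321; term = 0.33288321²·(1 − 0.07301820)·186/1296 = 0.014742222.
Tier 2: Wₕ = 0.17235882; term = 0.17235882²·(1 − 0.01164309)·205/107 = 0.056253677.
Tier 1: Wₕ = 0.36311634; term = 0.36311634²·(1 − 0.06931460)·60.9/1342 = 0.0055687697.
Sum = 0.11809488.
SE = √(0.11809488) = 0.34365.

0.34365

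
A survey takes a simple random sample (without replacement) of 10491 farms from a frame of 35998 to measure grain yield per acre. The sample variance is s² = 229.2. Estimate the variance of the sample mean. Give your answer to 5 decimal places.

0.01548

Under SRS without replacement, Var(ȳ) = (1 − f)·s²/n with f = n/N = 10491/35998 = 0.29143286.
Var(ȳ) = (1 − 0.29143286)·229.2/10491 = 0.70856714·0.021847298 = 0.015480277.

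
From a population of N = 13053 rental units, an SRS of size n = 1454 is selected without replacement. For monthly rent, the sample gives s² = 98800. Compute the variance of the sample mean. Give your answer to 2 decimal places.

Under SRS without replacement, Var(ȳ) = (1 − f)·s²/n with f = n/N = 1454/13053 = 0.11139202.
Var(ȳ) = (1 − 0.11139202)·98800/1454 = 0.88860798·67.950481 = 60.38134.

60.38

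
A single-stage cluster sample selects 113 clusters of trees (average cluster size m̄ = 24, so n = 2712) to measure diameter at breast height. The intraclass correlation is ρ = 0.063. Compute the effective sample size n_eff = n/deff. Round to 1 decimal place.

deff = 1 + (24 − 1)·0.063 = 1 + 1.449 = 2.449.
n_eff = 2712 / 2.449 = 1107.4.

1107.4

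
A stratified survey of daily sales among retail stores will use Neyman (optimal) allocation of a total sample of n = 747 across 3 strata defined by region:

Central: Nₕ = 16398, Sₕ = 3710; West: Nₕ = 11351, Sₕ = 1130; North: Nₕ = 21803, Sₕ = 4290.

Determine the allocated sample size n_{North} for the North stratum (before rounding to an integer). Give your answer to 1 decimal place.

417.9

Neyman allocation: nₕ = n·NₕSₕ / Σⱼ NⱼSⱼ.
Σ NⱼSⱼ = 16398·3710 + 11351·1130 + 21803·4290 = 1.6719808 × 10^8.
n_{North} = 747·21803·4290 / (1.6719808 × 10^8) = 417.9.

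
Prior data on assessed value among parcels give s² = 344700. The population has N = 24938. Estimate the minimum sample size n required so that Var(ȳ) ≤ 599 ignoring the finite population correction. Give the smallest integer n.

576

Without fpc, n₀ = s²/D = 344700/599 = 575.4591.
Rounding up, n = 576.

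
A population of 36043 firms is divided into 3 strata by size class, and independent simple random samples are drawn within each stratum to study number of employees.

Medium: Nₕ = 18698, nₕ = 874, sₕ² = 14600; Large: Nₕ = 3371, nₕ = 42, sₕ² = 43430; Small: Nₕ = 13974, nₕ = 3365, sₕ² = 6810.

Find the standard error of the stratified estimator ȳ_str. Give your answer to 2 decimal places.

Var(ȳ_str) = Σₕ Wₕ²(1 − fₕ)sₕ²/nₕ with Wₕ = Nₕ/N, N = 36043.
Medium: Wₕ = 0.51876925; term = 0.51876925²·(1 − 0.04674297)·14600/874 = 4.2854841.
Large: Wₕ = 0.09352718; term = 0.09352718²·(1 − 0.01245921)·43430/42 = 8.9324629.
Small: Wₕ = 0.38770358; term = 0.38770358²·(1 − 0.24080435)·6810/3365 = 0.23094862.
Sum = 13.448896.
SE = √(13.448896) = 3.67.

3.67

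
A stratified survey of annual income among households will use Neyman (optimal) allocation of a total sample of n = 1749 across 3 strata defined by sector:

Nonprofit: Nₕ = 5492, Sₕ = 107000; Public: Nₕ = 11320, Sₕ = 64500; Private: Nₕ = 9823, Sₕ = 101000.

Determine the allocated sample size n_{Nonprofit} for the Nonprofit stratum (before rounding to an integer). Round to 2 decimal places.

Neyman allocation: nₕ = n·NₕSₕ / Σⱼ NⱼSⱼ.
Σ NⱼSⱼ = 5492·107000 + 11320·64500 + 9823·101000 = 2.309907 × 10^9.
n_{Nonprofit} = 1749·5492·107000 / (2.309907 × 10^9) = 444.95.

444.95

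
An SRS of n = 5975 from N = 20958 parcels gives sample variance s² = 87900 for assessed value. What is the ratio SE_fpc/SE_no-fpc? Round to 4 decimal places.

f = n/N = 5975/20958 = 0.28509400.
SE_no-fpc = √(s²/n) = 3.8355309; SE_fpc = √((1−f)s²/n) = 3.2430224.
Ratio = √(1−f) = 0.84552114.

0.8455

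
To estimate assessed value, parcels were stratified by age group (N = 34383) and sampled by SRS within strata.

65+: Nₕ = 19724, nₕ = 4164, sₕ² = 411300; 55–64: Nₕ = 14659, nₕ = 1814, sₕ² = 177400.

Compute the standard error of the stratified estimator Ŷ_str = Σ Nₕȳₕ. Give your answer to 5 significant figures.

220750

Var(Ŷ_str) = Σₕ Nₕ²(1 − fₕ)sₕ²/nₕ.
65+: 19724²·(1 − 4164/19724)·411300/4164 = 3.0314651 × 10^10.
55–64: 14659²·(1 − 1814/14659)·177400/1814 = 1.8414282 × 10^10.
Sum = 4.8728933 × 10^10.
SE = √(4.8728933 × 10^10) = 220750.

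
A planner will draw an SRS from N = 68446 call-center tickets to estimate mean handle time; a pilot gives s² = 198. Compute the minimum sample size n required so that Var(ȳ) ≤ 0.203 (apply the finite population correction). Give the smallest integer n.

Without fpc, n₀ = s²/D = 198/0.203 = 975.3695.
With fpc, (1 − n/N)·s²/n ≤ D requires n ≥ n₀/(1 + n₀/N) = 975.3695/(1 + 975.3695/68446) = 961.6656.
Rounding up, n = 962.

962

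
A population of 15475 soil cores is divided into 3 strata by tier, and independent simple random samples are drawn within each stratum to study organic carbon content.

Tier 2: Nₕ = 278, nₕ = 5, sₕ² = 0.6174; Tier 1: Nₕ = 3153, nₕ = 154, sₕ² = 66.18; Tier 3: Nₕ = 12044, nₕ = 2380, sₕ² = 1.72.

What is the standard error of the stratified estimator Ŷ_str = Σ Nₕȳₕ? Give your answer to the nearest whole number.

2039

Var(Ŷ_str) = Σₕ Nₕ²(1 − fₕ)sₕ²/nₕ.
Tier 2: 278²·(1 − 5/278)·0.6174/5 = 9371.3911.
Tier 1: 3153²·(1 − 154/3153)·66.18/154 = 4.0635581 × 10^6.
Tier 3: 12044²·(1 − 2380/12044)·1.72/2380 = 84116.106.
Sum = 4.1570456 × 10^6.
SE = √(4.1570456 × 10^6) = 2039.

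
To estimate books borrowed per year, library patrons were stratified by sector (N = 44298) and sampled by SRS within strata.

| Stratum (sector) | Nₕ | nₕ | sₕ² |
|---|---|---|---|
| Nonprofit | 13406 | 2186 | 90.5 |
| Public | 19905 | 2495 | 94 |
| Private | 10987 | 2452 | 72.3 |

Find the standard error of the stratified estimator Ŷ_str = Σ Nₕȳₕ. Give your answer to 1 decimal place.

4695.6

Var(Ŷ_str) = Σₕ Nₕ²(1 − fₕ)sₕ²/nₕ.
Nonprofit: 13406²·(1 − 2186/13406)·90.5/2186 = 6.2271667 × 10^6.
Public: 19905²·(1 − 2495/19905)·94/2495 = 1.3056244 × 10^7.
Private: 10987²·(1 − 2452/10987)·72.3/2452 = 2.765034 × 10^6.
Sum = 2.2048445 × 10^7.
SE = √(2.2048445 × 10^7) = 4695.6.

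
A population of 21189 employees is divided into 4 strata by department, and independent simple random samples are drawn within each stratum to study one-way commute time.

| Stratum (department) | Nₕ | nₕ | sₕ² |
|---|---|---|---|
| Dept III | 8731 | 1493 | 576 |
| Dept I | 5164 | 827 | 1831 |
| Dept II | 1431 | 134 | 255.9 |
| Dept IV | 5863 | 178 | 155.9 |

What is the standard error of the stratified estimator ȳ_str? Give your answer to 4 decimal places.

0.4875

Var(ȳ_str) = Σₕ Wₕ²(1 − fₕ)sₕ²/nₕ with Wₕ = Nₕ/N, N = 21189.
Dept III: Wₕ = 0.41205342; term = 0.41205342²·(1 − 0.17099989)·576/1493 = 0.054303062.
Dept I: Wₕ = 0.24371136; term = 0.24371136²·(1 − 0.16014717)·1831/827 = 0.11044284.
Dept II: Wₕ = 0.06753504; term = 0.06753504²·(1 − 0.09364081)·255.9/134 = 0.0078944918.
Dept IV: Wₕ = 0.27670017; term = 0.27670017²·(1 − 0.03035988)·155.9/178 = 0.065021286.
Sum = 0.23766168.
SE = √(0.23766168) = 0.4875.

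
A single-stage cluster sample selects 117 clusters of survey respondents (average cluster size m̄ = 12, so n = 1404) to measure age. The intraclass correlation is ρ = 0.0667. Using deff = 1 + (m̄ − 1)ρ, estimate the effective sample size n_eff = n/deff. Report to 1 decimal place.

deff = 1 + (12 − 1)·0.0667 = 1 + 0.7337 = 1.7337.
n_eff = 1404 / 1.7337 = 809.8.

809.8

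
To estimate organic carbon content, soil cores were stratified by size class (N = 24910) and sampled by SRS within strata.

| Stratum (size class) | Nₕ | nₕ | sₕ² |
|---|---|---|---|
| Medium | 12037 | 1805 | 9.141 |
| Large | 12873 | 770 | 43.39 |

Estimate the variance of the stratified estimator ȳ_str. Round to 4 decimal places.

0.0152

Var(ȳ_str) = Σₕ Wₕ²(1 − fₕ)sₕ²/nₕ with Wₕ = Nₕ/N, N = 24910.
Medium: Wₕ = 0.48321959; term = 0.48321959²·(1 − 0.14995431)·9.141/1805 = 0.0010051893.
Large: Wₕ = 0.51678041; term = 0.51678041²·(1 − 0.05981512)·43.39/770 = 0.014148952.
Sum = 0.015154141.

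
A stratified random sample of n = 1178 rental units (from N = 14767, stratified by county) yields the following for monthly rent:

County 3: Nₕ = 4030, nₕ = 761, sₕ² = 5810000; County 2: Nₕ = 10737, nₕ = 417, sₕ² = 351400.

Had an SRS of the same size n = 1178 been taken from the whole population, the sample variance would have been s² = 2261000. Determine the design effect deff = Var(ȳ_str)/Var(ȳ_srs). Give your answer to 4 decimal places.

0.5036

Var(ȳ_str) = Σ Wₕ²(1−fₕ)sₕ²/nₕ with Wₕ = Nₕ/14767:
  County 3: (4030/14767)²·(1−761/4030)·5810000/761 = 461.23992
  County 2: (10737/14767)²·(1−417/10737)·351400/417 = 428.19718
  → Var(ȳ_str) = 889.4371.
Var(ȳ_srs) = (1 − 1178/14767)·2261000/1178 = 1766.2432.
deff = 889.4371 / 1766.2432 = 0.5036.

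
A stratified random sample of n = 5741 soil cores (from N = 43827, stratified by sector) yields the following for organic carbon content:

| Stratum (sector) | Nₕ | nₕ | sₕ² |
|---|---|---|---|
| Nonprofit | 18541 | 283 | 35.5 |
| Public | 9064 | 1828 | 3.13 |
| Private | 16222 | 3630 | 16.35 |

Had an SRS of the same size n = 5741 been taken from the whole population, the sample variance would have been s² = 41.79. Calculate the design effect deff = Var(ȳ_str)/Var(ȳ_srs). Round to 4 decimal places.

3.5799

Var(ȳ_str) = Σ Wₕ²(1−fₕ)sₕ²/nₕ with Wₕ = Nₕ/43827:
  Nonprofit: (18541/43827)²·(1−283/18541)·35.5/283 = 0.022107762
  Public: (9064/43827)²·(1−1828/9064)·3.13/1828 = 5.8465964 × 10^-5
  Private: (16222/43827)²·(1−3630/16222)·16.35/3630 = 4.7899034 × 10^-4
  → Var(ȳ_str) = 0.022645218.
Var(ȳ_srs) = (1 − 5741/43827)·41.79/5741 = 0.0063256978.
deff = 0.022645218 / 0.0063256978 = 3.5799.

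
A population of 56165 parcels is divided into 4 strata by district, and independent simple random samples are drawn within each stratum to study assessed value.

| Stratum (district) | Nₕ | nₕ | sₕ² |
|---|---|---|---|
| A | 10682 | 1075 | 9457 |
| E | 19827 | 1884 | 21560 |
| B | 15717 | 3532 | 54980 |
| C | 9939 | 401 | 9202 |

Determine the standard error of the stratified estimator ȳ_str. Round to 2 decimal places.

Var(ȳ_str) = Σₕ Wₕ²(1 − fₕ)sₕ²/nₕ with Wₕ = Nₕ/N, N = 56165.
A: Wₕ = 0.19018962; term = 0.19018962²·(1 − 0.10063658)·9457/1075 = 0.28618954.
E: Wₕ = 0.35301344; term = 0.35301344²·(1 − 0.09502194)·21560/1884 = 1.2905903.
B: Wₕ = 0.27983620; term = 0.27983620²·(1 − 0.22472482)·54980/3532 = 0.94503458.
C: Wₕ = 0.17696074; term = 0.17696074²·(1 − 0.04034611)·9202/401 = 0.68961443.
Sum = 3.2114289.
SE = √(3.2114289) = 1.79.

1.79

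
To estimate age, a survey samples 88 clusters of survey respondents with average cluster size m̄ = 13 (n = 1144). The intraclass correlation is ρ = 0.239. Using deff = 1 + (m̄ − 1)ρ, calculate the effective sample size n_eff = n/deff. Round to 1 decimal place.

295.8

deff = 1 + (13 − 1)·0.239 = 1 + 2.868 = 3.868.
n_eff = 1144 / 3.868 = 295.8.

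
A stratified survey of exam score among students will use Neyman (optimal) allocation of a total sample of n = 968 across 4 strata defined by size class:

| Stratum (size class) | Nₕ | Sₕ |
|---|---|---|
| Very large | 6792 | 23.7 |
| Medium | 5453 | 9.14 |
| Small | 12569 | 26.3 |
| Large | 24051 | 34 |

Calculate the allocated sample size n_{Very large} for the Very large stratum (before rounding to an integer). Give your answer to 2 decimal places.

Neyman allocation: nₕ = n·NₕSₕ / Σⱼ NⱼSⱼ.
Σ NⱼSⱼ = 6792·23.7 + 5453·9.14 + 12569·26.3 + 24051·34 = 1.3591095 × 10^6.
n_{Very large} = 968·6792·23.7 / (1.3591095 × 10^6) = 114.65.

114.65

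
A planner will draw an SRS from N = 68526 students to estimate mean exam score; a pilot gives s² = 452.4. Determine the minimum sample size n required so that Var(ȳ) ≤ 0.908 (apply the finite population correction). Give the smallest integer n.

Without fpc, n₀ = s²/D = 452.4/0.908 = 498.2379.
With fpc, (1 − n/N)·s²/n ≤ D requires n ≥ n₀/(1 + n₀/N) = 498.2379/(1 + 498.2379/68526) = 494.6415.
Rounding up, n = 495.

495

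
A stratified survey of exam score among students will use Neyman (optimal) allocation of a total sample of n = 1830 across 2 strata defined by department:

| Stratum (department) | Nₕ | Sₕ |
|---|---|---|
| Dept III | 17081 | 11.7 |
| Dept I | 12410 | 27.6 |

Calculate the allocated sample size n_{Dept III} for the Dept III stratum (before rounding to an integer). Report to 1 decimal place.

Neyman allocation: nₕ = n·NₕSₕ / Σⱼ NⱼSⱼ.
Σ NⱼSⱼ = 17081·11.7 + 12410·27.6 = 542363.7.
n_{Dept III} = 1830·17081·11.7 / 542363.7 = 674.3.

674.3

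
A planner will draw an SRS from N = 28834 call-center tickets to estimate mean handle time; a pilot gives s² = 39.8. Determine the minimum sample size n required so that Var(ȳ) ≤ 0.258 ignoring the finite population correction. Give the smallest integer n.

155

Without fpc, n₀ = s²/D = 39.8/0.258 = 154.2636.
Rounding up, n = 155.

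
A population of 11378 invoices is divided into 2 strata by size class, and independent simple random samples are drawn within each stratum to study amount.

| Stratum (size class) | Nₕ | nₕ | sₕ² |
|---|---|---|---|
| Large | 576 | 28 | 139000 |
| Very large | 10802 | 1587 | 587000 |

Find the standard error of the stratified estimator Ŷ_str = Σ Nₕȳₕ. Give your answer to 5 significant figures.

195920

Var(Ŷ_str) = Σₕ Nₕ²(1 − fₕ)sₕ²/nₕ.
Large: 576²·(1 − 28/576)·139000/28 = 1.5669669 × 10^9.
Very large: 10802²·(1 − 1587/10802)·587000/1587 = 3.6818042 × 10^10.
Sum = 3.8385009 × 10^10.
SE = √(3.8385009 × 10^10) = 195920.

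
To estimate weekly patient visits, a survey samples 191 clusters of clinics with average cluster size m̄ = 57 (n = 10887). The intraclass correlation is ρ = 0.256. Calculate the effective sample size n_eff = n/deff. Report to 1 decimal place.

deff = 1 + (57 − 1)·0.256 = 1 + 14.336 = 15.336.
n_eff = 10887 / 15.336 = 709.9.

709.9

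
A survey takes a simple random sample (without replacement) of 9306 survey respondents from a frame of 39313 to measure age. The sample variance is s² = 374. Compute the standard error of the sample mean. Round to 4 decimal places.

Under SRS without replacement, Var(ȳ) = (1 − f)·s²/n with f = n/N = 9306/39313 = 0.23671559.
Var(ȳ) = (1 − 0.23671559)·374/9306 = 0.76328441·0.040189125 = 0.030675733.
SE(ȳ) = √(0.030675733) = 0.1751.

0.1751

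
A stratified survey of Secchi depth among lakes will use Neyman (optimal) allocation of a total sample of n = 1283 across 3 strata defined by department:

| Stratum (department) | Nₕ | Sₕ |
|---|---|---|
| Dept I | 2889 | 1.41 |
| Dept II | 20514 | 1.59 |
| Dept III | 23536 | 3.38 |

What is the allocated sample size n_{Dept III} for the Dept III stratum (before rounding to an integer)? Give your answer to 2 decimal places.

878.03

Neyman allocation: nₕ = n·NₕSₕ / Σⱼ NⱼSⱼ.
Σ NⱼSⱼ = 2889·1.41 + 20514·1.59 + 23536·3.38 = 116242.43.
n_{Dept III} = 1283·23536·3.38 / 116242.43 = 878.03.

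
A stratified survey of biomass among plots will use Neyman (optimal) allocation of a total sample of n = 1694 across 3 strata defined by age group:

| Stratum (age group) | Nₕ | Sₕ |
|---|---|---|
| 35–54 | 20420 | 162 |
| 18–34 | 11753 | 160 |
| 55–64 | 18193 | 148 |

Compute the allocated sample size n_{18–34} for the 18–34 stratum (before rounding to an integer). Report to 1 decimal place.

Neyman allocation: nₕ = n·NₕSₕ / Σⱼ NⱼSⱼ.
Σ NⱼSⱼ = 20420·162 + 11753·160 + 18193·148 = 7.881084 × 10^6.
n_{18–34} = 1694·11753·160 / (7.881084 × 10^6) = 404.2.

404.2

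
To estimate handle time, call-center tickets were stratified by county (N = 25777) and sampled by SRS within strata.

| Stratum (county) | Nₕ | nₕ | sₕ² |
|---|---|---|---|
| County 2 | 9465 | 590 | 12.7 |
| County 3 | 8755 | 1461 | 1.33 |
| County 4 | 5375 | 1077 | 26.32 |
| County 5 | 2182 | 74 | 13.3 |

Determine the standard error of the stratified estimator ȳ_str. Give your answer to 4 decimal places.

0.0700

Var(ȳ_str) = Σₕ Wₕ²(1 − fₕ)sₕ²/nₕ with Wₕ = Nₕ/N, N = 25777.
County 2: Wₕ = 0.36718780; term = 0.36718780²·(1 − 0.06233492)·12.7/590 = 0.002721297.
County 3: Wₕ = 0.33964387; term = 0.33964387²·(1 − 0.16687607)·1.33/1461 = 8.7490035 × 10^-5.
County 4: Wₕ = 0.20851922; term = 0.20851922²·(1 − 0.20037209)·26.32/1077 = 8.4967007 × 10^-4.
County 5: Wₕ = 0.08464911; term = 0.08464911²·(1 − 0.03391384)·13.3/74 = 0.0012441723.
Sum = 0.0049026294.
SE = √(0.0049026294) = 0.0700.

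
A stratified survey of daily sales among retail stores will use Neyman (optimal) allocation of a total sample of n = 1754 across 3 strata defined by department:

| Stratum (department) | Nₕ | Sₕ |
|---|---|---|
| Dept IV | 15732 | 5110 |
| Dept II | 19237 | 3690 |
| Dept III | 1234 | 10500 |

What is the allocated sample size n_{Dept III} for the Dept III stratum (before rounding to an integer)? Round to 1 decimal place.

138.3

Neyman allocation: nₕ = n·NₕSₕ / Σⱼ NⱼSⱼ.
Σ NⱼSⱼ = 15732·5110 + 19237·3690 + 1234·10500 = 1.6433205 × 10^8.
n_{Dept III} = 1754·1234·10500 / (1.6433205 × 10^8) = 138.3.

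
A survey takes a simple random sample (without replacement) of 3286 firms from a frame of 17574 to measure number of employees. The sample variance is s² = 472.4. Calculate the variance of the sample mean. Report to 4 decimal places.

Under SRS without replacement, Var(ȳ) = (1 − f)·s²/n with f = n/N = 3286/17574 = 0.18698077.
Var(ȳ) = (1 − 0.18698077)·472.4/3286 = 0.81301923·0.14376141 = 0.11688079.

0.1169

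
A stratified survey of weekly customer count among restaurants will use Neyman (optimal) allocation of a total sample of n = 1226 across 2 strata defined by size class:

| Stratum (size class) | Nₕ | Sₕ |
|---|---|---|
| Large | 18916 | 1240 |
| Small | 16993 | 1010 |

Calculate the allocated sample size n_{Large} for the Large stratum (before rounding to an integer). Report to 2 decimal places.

Neyman allocation: nₕ = n·NₕSₕ / Σⱼ NⱼSⱼ.
Σ NⱼSⱼ = 18916·1240 + 16993·1010 = 4.061877 × 10^7.
n_{Large} = 1226·18916·1240 / (4.061877 × 10^7) = 707.97.

707.97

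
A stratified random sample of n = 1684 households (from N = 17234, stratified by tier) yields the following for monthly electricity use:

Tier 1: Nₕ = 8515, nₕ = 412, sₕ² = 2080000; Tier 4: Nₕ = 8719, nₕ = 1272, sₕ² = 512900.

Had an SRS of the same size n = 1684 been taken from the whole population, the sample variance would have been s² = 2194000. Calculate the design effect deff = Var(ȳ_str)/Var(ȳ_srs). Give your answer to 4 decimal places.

Var(ȳ_str) = Σ Wₕ²(1−fₕ)sₕ²/nₕ with Wₕ = Nₕ/17234:
  Tier 1: (8515/17234)²·(1−412/8515)·2080000/412 = 1172.8013
  Tier 4: (8719/17234)²·(1−1272/8719)·512900/1272 = 88.149822
  → Var(ȳ_str) = 1260.9511.
Var(ȳ_srs) = (1 − 1684/17234)·2194000/1684 = 1175.5439.
deff = 1260.9511 / 1175.5439 = 1.0727.

1.0727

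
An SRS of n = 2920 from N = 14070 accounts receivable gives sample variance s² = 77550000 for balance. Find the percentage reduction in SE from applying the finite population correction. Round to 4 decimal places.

10.9794

f = n/N = 2920/14070 = 0.20753376.
SE_no-fpc = √(s²/n) = 162.96693; SE_fpc = √((1−f)s²/n) = 145.07409.
Ratio = √(1−f) = 0.89020573. Reduction = 100·(1 − 0.89020573) = 10.9794%.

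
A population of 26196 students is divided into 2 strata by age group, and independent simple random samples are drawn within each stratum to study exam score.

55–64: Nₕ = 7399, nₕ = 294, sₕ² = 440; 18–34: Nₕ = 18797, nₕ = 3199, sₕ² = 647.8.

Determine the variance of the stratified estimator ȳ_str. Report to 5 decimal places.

Var(ȳ_str) = Σₕ Wₕ²(1 − fₕ)sₕ²/nₕ with Wₕ = Nₕ/N, N = 26196.
55–64: Wₕ = 0.28244770; term = 0.28244770²·(1 − 0.03973510)·440/294 = 0.11464959.
18–34: Wₕ = 0.71755230; term = 0.71755230²·(1 − 0.17018673)·647.8/3199 = 0.086519539.
Sum = 0.20116913.

0.20117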